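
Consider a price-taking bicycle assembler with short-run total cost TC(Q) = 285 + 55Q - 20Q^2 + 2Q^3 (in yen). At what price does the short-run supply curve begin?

The firm shuts down when price falls below the minimum of average variable cost. AVC = VC/Q = 55 - 20Q + 2Q^2.
At the minimum of AVC, MC = AVC. MC = 55 - 40Q + 6Q^2; setting MC = AVC gives 4Q^2 - 20Q = 0, so Q = 5. min AVC = 5.
For P < ¥5 the firm produces nothing.

¥5 per unit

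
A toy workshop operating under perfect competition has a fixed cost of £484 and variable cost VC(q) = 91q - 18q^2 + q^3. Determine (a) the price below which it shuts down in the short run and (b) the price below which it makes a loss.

AVC = 91 - 18q + q^2; minimized at q = 9, giving min AVC = £10. That is the shutdown price.
ATC = 484/q + 91 - 18q + q^2. Setting dATC/dq = −484/q^2 − 18 + 2q = 0 gives q = 11 (since 2·11^3 − 18·11^2 = 484).
min ATC = 484/11 + 91 − 18·11 + 11^2 = £58. That is the break-even price.
For £10 ≤ P < £58 the firm produces at a loss; below £10 it shuts down.

Shutdown price = £10; break-even price = £58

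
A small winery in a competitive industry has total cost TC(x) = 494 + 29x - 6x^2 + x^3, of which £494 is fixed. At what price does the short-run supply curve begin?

The shutdown price is the minimum of AVC. VC = 29x - 6x^2 + x^3, so AVC = 29 - 6x + x^2.
dAVC/dx = -6 + 2x = 0 gives x = 3. min AVC = 29 - 6·3 + 3^2 = 20.
For P < £20 the firm produces nothing.

£20 per unit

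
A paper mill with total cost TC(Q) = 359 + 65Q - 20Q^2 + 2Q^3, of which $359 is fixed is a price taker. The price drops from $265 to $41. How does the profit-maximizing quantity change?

Output falls from 10 to 6

MC = 65 - 40Q + 6Q^2; the shutdown threshold is min AVC = $15 (at Q = 5).
At P = $265 ≥ min AVC, set P = MC on the rising branch: Q = 10.
At P = $41 ≥ min AVC, set P = MC: Q = 6. The firm stays open but cuts output.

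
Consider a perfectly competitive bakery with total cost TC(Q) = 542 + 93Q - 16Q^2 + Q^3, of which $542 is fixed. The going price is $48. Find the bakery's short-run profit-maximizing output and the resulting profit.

AVC = 93 - 16Q + Q^2; min AVC = $29 at Q = 8. Since P = $48 ≥ min AVC, the firm produces.
With MC = 93 - 32Q + 3Q^2, P = MC on the upward-sloping part at Q* = 9.
TR = 48·9 = 432. TC = 542 + 270 = 812. Profit = 432 − 812 = -$380.
By producing, the firm covers all variable cost plus $162 of fixed cost; shutting down would lose the full $542.

Profit = -$380 at Q = 9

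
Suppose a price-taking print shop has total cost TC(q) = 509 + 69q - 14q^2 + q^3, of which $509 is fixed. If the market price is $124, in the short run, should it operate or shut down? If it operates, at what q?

Strip out fixed cost: VC = 69q - 14q^2 + q^3. Then AVC = 69 - 14q + q^2 and MC = 69 - 28q + 3q^2.
The AVC parabola has its vertex at q = 14/2 = 7, where AVC = 69 - 14·7 + 7^2 = $20.
Because $124 ≥ $20, revenue can cover variable cost; the firm operates.
P = MC gives -55 - 28q + 3q^2 = 0, with roots -5/3 and 11. Take the larger (rising MC): q* = 11.
Check: AVC at q = 11 is $36 ≤ P, so revenue covers variable cost.
Profit = P·q − TC = 124·11 − 905 = $459.

Produce at q = 11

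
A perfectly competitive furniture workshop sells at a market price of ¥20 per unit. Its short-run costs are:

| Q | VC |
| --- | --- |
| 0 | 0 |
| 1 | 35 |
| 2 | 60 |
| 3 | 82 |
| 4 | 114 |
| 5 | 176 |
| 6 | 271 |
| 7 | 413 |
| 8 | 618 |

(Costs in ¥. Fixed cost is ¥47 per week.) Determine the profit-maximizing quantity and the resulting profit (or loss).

Q = 0 (shut down); profit = -¥47

Compute π = P·Q − TC at each output: Q=0: -47; Q=1: -62; Q=2: -67; Q=3: -69; Q=4: -81; Q=5: -123; Q=6: -198; Q=7: -320; Q=8: -505.
Profit is highest at Q = 0. Equivalently, the lowest AVC in the table is 82/3 ≈ ¥27.33 at Q = 3, and P = ¥20 falls below it — price never covers variable cost, so the firm shuts down and loses only its fixed cost.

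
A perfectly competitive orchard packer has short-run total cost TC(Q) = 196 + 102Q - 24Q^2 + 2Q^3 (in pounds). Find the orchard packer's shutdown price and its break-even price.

Shutdown price = £30; break-even price = £60

AVC = 102 - 24Q + 2Q^2; minimized at Q = 6, giving min AVC = £30. That is the shutdown price.
ATC = 196/Q + 102 - 24Q + 2Q^2. Setting dATC/dQ = −196/Q^2 − 24 + 4Q = 0 gives Q = 7 (since 4·7^3 − 24·7^2 = 196).
min ATC = 196/7 + 102 − 24·7 + 2·7^2 = £60. That is the break-even price.
For £30 ≤ P < £60 the firm produces at a loss; below £30 it shuts down.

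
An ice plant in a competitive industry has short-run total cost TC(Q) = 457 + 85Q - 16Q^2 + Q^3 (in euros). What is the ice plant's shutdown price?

€21 per unit

The firm shuts down when price falls below the minimum of average variable cost. AVC = VC/Q = 85 - 16Q + Q^2.
dAVC/dQ = -16 + 2Q = 0 gives Q = 8. min AVC = 85 - 16·8 + 8^2 = 21.
For P < €21 the firm produces nothing.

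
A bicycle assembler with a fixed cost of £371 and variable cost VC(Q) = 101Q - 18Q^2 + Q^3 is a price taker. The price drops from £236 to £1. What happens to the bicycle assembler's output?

MC = 101 - 36Q + 3Q^2; the shutdown threshold is min AVC = £20 (at Q = 9).
At P = £236 ≥ min AVC, set P = MC on the rising branch: Q = 15.
At P = £1 < min AVC = £20, price no longer covers variable cost at any output, so the firm shuts down: Q = 0.

Output falls from 15 to 0 (the firm shuts down)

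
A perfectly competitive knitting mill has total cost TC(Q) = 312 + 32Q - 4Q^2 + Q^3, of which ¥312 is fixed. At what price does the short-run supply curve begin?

¥28 per unit

The firm shuts down when price falls below the minimum of average variable cost. AVC = VC/Q = 32 - 4Q + Q^2.
At the minimum of AVC, MC = AVC. MC = 32 - 8Q + 3Q^2; setting MC = AVC gives 2Q^2 - 4Q = 0, so Q = 2. min AVC = 28.
The firm shuts down for any P below ¥28.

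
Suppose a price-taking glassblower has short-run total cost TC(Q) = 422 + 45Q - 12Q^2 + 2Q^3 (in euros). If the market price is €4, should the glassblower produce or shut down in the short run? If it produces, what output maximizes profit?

Strip out fixed cost: VC = 45Q - 12Q^2 + 2Q^3. Then AVC = 45 - 12Q + 2Q^2 and MC = 45 - 24Q + 6Q^2.
AVC is minimized where dAVC/dQ = -12 + 4Q = 0, at Q = 3; min AVC = 45 - 12·3 + 2·3^2 = €27.
Since P = €4 < min AVC = €27, price fails to cover variable cost at any output.
Shutting down limits the loss to fixed cost, €422.

Shut down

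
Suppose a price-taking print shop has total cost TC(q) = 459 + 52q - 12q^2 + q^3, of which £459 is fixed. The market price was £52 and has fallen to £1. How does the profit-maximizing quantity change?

Output falls from 8 to 0 (the firm shuts down)

MC = 52 - 24q + 3q^2; the shutdown threshold is min AVC = £16 (at q = 6).
With P = £52 above the shutdown price, P = MC gives q = 8.
At P = £1 < min AVC = £16, price no longer covers variable cost at any output, so the firm shuts down: q = 0.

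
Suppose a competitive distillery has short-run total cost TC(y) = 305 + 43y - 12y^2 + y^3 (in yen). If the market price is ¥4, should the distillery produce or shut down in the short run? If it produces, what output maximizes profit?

Shut down

Variable cost is VC = 43y - 12y^2 + y^3, so AVC = VC/y = 43 - 12y + y^2 and MC = dTC/dy = 43 - 24y + 3y^2.
AVC is minimized where dAVC/dy = -12 + 2y = 0, at y = 6; min AVC = 43 - 12·6 + 6^2 = ¥7.
With P < min AVC (¥4 < ¥7), every unit sold adds to the loss.
Best response: produce nothing and absorb the ¥305 fixed cost.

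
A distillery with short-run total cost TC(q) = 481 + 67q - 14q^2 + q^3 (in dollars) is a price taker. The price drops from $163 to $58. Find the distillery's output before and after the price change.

Output falls from 12 to 9

MC = 67 - 28q + 3q^2; the shutdown threshold is min AVC = $18 (at q = 7).
With P = $163 above the shutdown price, P = MC gives q = 12.
At P = $58 ≥ min AVC, set P = MC: q = 9. The firm stays open but cuts output.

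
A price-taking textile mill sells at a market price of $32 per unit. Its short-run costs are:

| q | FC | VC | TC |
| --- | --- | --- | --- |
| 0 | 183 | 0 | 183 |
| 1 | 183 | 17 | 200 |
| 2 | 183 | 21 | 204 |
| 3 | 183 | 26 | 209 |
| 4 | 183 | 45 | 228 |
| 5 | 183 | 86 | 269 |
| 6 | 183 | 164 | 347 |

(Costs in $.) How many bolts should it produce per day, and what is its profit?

q = 4; profit = -$100

Compute π = P·q − TC at each output: q=0: -183; q=1: -168; q=2: -140; q=3: -113; q=4: -100; q=5: -109; q=6: -155.
Profit is maximized at q = 4. AVC there is 45/4 = $11.25 ≤ P, so producing beats shutting down (which would give -$183).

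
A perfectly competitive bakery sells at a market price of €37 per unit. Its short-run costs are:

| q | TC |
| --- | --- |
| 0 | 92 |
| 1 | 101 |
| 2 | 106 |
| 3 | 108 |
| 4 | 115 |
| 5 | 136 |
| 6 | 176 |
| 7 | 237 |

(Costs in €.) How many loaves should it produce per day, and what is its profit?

q = 5; profit = €49

Profit at each row (π = 37q − TC): q=0: -92; q=1: -64; q=2: -32; q=3: 3; q=4: 33; q=5: 49; q=6: 46; q=7: 22.
Profit is maximized at q = 5. AVC there is 44/5 = €8.80 ≤ P, so producing beats shutting down (which would give -€92).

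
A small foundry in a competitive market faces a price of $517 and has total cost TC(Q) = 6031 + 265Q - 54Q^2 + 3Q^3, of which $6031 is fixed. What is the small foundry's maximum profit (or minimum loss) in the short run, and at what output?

Profit = -$151 at Q = 14

AVC = 265 - 54Q + 3Q^2; min AVC = $22 at Q = 9. Since P = $517 ≥ min AVC, the firm produces.
MC = 265 - 108Q + 9Q^2. Setting P = MC and taking the root on the rising branch gives Q* = 14.
TR = 517·14 = 7238. TC = 6031 + 1358 = 7389. Profit = 7238 − 7389 = -$151.
By producing, the firm covers all variable cost plus $5880 of fixed cost; shutting down would lose the full $6031.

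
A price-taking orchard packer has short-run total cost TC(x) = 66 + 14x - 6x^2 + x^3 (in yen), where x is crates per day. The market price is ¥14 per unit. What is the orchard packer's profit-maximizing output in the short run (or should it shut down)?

Variable cost is VC = 14x - 6x^2 + x^3, so AVC = VC/x = 14 - 6x + x^2 and MC = dTC/dx = 14 - 12x + 3x^2.
AVC hits its minimum where MC = AVC, at x = 3, giving min AVC = 14 - 6·3 + 3^2 = ¥5.
P = ¥14 exceeds min AVC = ¥5, so the firm stays open.
P = MC gives -12x + 3x^2 = 0, with roots 0 and 4. Take the larger (rising MC): x* = 4.
Check: AVC at x = 4 is ¥6 ≤ P, so revenue covers variable cost.
Profit = P·x − TC = 14·4 − 90 = -¥34, a loss, but smaller than the ¥66 fixed cost the firm would lose by shutting down.

Produce at x = 4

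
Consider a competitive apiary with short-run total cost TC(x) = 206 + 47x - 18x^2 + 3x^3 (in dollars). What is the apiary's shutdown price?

Short-run supply begins at min AVC. From VC = 47x - 18x^2 + 3x^3, AVC = 47 - 18x + 3x^2.
At the minimum of AVC, MC = AVC. MC = 47 - 36x + 9x^2; setting MC = AVC gives 6x^2 - 18x = 0, so x = 3. min AVC = 20.
For P < $20 the firm produces nothing.

$20 per unit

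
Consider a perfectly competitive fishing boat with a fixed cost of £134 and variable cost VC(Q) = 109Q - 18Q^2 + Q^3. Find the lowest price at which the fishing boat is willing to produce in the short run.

Short-run supply begins at min AVC. From VC = 109Q - 18Q^2 + Q^3, AVC = 109 - 18Q + Q^2.
dAVC/dQ = -18 + 2Q = 0 gives Q = 9. min AVC = 109 - 18·9 + 9^2 = 28.
The firm shuts down for any P below £28.

£28 per unit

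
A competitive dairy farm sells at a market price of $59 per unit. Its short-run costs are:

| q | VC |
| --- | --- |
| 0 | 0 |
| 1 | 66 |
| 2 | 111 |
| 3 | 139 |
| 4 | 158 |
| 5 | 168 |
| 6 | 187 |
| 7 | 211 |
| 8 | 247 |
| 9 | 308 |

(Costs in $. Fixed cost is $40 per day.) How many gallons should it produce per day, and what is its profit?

Tabulate TR − TC: q=0: -40; q=1: -47; q=2: -33; q=3: -2; q=4: 38; q=5: 87; q=6: 127; q=7: 162; q=8: 185; q=9: 183.
Profit is maximized at q = 8. AVC there is 247/8 = $30.88 ≤ P, so producing beats shutting down (which would give -$40).

q = 8; profit = $185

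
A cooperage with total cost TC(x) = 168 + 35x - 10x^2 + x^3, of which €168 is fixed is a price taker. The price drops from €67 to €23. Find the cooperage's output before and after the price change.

AVC = 35 - 10x + x^2, minimized at x = 5 where min AVC = €10. MC = 35 - 20x + 3x^2.
At P = €67 ≥ min AVC, set P = MC on the rising branch: x = 8.
At P = €23 ≥ min AVC, set P = MC: x = 6. The firm stays open but cuts output.

Output falls from 8 to 6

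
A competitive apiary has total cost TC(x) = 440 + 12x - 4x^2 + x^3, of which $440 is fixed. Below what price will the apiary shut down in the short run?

The shutdown price is the minimum of AVC. VC = 12x - 4x^2 + x^3, so AVC = 12 - 4x + x^2.
At the minimum of AVC, MC = AVC. MC = 12 - 8x + 3x^2; setting MC = AVC gives 2x^2 - 4x = 0, so x = 2. min AVC = 8.
For P < $8 the firm produces nothing.

$8 per unit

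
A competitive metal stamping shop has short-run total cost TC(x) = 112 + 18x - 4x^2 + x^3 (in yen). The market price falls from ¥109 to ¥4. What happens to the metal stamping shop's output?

AVC = 18 - 4x + x^2, minimized at x = 2 where min AVC = ¥14. MC = 18 - 8x + 3x^2.
With P = ¥109 above the shutdown price, P = MC gives x = 7.
At P = ¥4 < min AVC = ¥14, price no longer covers variable cost at any output, so the firm shuts down: x = 0.

Output falls from 7 to 0 (the firm shuts down)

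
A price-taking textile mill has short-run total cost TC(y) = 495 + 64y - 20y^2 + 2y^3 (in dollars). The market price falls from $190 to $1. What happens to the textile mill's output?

MC = 64 - 40y + 6y^2; the shutdown threshold is min AVC = $14 (at y = 5).
With P = $190 above the shutdown price, P = MC gives y = 9.
At P = $1 < min AVC = $14, price no longer covers variable cost at any output, so the firm shuts down: y = 0.

Output falls from 9 to 0 (the firm shuts down)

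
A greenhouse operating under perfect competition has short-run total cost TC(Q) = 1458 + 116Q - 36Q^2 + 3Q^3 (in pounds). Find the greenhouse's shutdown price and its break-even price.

Shutdown price = £8; break-even price = £197

AVC = 116 - 36Q + 3Q^2; minimized at Q = 6, giving min AVC = £8. That is the shutdown price.
ATC = 1458/Q + 116 - 36Q + 3Q^2. Setting dATC/dQ = −1458/Q^2 − 36 + 6Q = 0 gives Q = 9 (since 6·9^3 − 36·9^2 = 1458).
min ATC = 1458/9 + 116 − 36·9 + 3·9^2 = £197. That is the break-even price.
Between these two prices the firm operates at a loss; above £197 it earns a profit.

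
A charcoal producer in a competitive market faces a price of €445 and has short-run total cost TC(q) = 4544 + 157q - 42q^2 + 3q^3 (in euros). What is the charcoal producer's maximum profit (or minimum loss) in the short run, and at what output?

AVC = 157 - 42q + 3q^2; min AVC = €10 at q = 7. Since P = €445 ≥ min AVC, the firm produces.
With MC = 157 - 84q + 9q^2, P = MC on the upward-sloping part at q* = 12.
TR = 445·12 = 5340. TC = 4544 + 1020 = 5564. Profit = 5340 − 5564 = -€224.
By producing, the firm covers all variable cost plus €4320 of fixed cost; shutting down would lose the full €4544.

Profit = -€224 at q = 12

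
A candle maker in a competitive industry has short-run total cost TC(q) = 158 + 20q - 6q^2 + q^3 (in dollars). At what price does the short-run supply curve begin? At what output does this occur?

The firm shuts down when price falls below the minimum of average variable cost. AVC = VC/q = 20 - 6q + q^2.
At the minimum of AVC, MC = AVC. MC = 20 - 12q + 3q^2; setting MC = AVC gives 2q^2 - 6q = 0, so q = 3. min AVC = 11.
For P < $11 the firm produces nothing.

$11 per unit, at q = 3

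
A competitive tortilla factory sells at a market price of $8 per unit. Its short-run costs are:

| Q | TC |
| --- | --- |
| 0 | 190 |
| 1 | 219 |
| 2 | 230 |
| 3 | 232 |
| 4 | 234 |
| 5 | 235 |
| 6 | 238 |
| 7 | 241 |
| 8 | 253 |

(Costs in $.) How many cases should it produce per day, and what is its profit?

Q = 7; profit = -$185

Tabulate TR − TC: Q=0: -190; Q=1: -211; Q=2: -214; Q=3: -208; Q=4: -202; Q=5: -195; Q=6: -190; Q=7: -185; Q=8: -189.
Profit is maximized at Q = 7. AVC there is 51/7 = $7.29 ≤ P, so producing beats shutting down (which would give -$190).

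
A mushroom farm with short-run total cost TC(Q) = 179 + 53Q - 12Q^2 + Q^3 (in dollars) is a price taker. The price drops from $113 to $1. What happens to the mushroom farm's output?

Output falls from 10 to 0 (the firm shuts down)

MC = 53 - 24Q + 3Q^2; the shutdown threshold is min AVC = $17 (at Q = 6).
With P = $113 above the shutdown price, P = MC gives Q = 10.
At P = $1 < min AVC = $17, price no longer covers variable cost at any output, so the firm shuts down: Q = 0.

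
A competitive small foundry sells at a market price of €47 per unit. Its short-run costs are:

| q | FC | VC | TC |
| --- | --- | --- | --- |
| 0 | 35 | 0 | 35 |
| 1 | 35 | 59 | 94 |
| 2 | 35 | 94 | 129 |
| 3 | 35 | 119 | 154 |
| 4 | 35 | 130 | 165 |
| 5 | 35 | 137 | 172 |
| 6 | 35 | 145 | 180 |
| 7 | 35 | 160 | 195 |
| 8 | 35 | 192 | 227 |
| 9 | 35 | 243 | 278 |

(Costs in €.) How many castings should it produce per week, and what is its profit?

q = 8; profit = €149

Tabulate TR − TC: q=0: -35; q=1: -47; q=2: -35; q=3: -13; q=4: 23; q=5: 63; q=6: 102; q=7: 134; q=8: 149; q=9: 145.
Profit is maximized at q = 8. AVC there is 192/8 = €24 ≤ P, so producing beats shutting down (which would give -€35).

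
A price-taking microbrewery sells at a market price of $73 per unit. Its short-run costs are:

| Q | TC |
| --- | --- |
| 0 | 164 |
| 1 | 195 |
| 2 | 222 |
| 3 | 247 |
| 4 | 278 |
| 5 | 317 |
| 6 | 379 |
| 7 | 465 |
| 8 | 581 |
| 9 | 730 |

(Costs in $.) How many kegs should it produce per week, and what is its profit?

Q = 6; profit = $59

Profit at each row (π = 73Q − TC): Q=0: -164; Q=1: -122; Q=2: -76; Q=3: -28; Q=4: 14; Q=5: 48; Q=6: 59; Q=7: 46; Q=8: 3; Q=9: -73.
Profit is maximized at Q = 6. AVC there is 215/6 = $35.83 ≤ P, so producing beats shutting down (which would give -$164).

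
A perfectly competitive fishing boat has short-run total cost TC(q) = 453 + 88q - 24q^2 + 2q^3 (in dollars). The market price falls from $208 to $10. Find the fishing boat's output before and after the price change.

Output falls from 10 to 0 (the firm shuts down)

MC = 88 - 48q + 6q^2; the shutdown threshold is min AVC = $16 (at q = 6).
With P = $208 above the shutdown price, P = MC gives q = 10.
At P = $10 < min AVC = $16, price no longer covers variable cost at any output, so the firm shuts down: q = 0.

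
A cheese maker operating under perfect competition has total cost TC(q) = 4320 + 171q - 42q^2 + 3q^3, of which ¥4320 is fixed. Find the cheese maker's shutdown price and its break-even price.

Shutdown price = min AVC. AVC = 171 - 42q + 3q^2, with vertex at q = 7 and minimum ¥24.
ATC = 4320/q + 171 - 42q + 3q^2. Setting dATC/dq = −4320/q^2 − 42 + 6q = 0 gives q = 12 (since 6·12^3 − 42·12^2 = 4320).
min ATC = 4320/12 + 171 − 42·12 + 3·12^2 = ¥459. That is the break-even price.
For ¥24 ≤ P < ¥459 the firm produces at a loss; below ¥24 it shuts down.

Shutdown price = ¥24; break-even price = ¥459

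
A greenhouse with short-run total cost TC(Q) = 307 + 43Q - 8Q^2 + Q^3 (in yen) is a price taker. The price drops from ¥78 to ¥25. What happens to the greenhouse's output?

MC = 43 - 16Q + 3Q^2; the shutdown threshold is min AVC = ¥27 (at Q = 4).
With P = ¥78 above the shutdown price, P = MC gives Q = 7.
At P = ¥25 < min AVC = ¥27, price no longer covers variable cost at any output, so the firm shuts down: Q = 0.

Output falls from 7 to 0 (the firm shuts down)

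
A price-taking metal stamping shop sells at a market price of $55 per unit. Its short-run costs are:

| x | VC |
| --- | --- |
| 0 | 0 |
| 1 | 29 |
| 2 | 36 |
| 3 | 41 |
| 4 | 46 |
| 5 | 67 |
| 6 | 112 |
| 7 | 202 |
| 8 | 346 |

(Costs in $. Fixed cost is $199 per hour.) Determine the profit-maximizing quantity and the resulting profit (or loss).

x = 6; profit = $19

Tabulate TR − TC: x=0: -199; x=1: -173; x=2: -125; x=3: -75; x=4: -25; x=5: 9; x=6: 19; x=7: -16; x=8: -105.
Profit is maximized at x = 6. AVC there is 112/6 = $18.67 ≤ P, so producing beats shutting down (which would give -$199).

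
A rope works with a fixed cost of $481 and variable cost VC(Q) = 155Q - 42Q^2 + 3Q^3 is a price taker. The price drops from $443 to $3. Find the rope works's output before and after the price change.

Output falls from 12 to 0 (the firm shuts down)

AVC = 155 - 42Q + 3Q^2, minimized at Q = 7 where min AVC = $8. MC = 155 - 84Q + 9Q^2.
At P = $443 ≥ min AVC, set P = MC on the rising branch: Q = 12.
At P = $3 < min AVC = $8, price no longer covers variable cost at any output, so the firm shuts down: Q = 0.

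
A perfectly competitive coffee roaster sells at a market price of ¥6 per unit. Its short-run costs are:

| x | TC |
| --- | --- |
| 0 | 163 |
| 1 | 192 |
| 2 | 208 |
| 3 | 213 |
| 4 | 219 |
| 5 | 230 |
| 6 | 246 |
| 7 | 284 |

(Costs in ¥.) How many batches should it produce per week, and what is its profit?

x = 0 (shut down); profit = -¥163

Compute π = P·x − TC at each output: x=0: -163; x=1: -186; x=2: -196; x=3: -195; x=4: -195; x=5: -200; x=6: -210; x=7: -242.
Profit is highest at x = 0. Equivalently, the lowest AVC in the table is 67/5 ≈ ¥13.40 at x = 5, and P = ¥6 falls below it — price never covers variable cost, so the firm shuts down and loses only its fixed cost.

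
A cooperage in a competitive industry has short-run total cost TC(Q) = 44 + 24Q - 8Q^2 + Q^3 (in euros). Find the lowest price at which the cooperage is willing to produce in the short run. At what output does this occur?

The shutdown price is the minimum of AVC. VC = 24Q - 8Q^2 + Q^3, so AVC = 24 - 8Q + Q^2.
At the minimum of AVC, MC = AVC. MC = 24 - 16Q + 3Q^2; setting MC = AVC gives 2Q^2 - 8Q = 0, so Q = 4. min AVC = 8.
For P < €8 the firm produces nothing.

€8 per unit, at Q = 4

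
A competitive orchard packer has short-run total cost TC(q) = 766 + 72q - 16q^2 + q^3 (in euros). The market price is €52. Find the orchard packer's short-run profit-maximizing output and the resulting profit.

Profit = -€366 at q = 10

AVC = 72 - 16q + q^2; min AVC = €8 at q = 8. Since P = €52 ≥ min AVC, the firm produces.
With MC = 72 - 32q + 3q^2, P = MC on the upward-sloping part at q* = 10.
TR = 52·10 = 520. TC = 766 + 120 = 886. Profit = 520 − 886 = -€366.
That loss of €366 beats the €766 the firm would lose by shutting down; producing recovers €400 of fixed cost.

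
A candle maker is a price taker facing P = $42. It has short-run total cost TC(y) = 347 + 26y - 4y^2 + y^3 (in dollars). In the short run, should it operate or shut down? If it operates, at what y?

Produce at y = 4

Variable cost is VC = 26y - 4y^2 + y^3, so AVC = VC/y = 26 - 4y + y^2 and MC = dTC/dy = 26 - 8y + 3y^2.
AVC is minimized where dAVC/dy = -4 + 2y = 0, at y = 2; min AVC = 26 - 4·2 + 2^2 = $22.
P = $42 exceeds min AVC = $22, so the firm stays open.
P = MC gives -16 - 8y + 3y^2 = 0, with roots -4/3 and 4. Take the larger (rising MC): y* = 4.
Check: AVC at y = 4 is $26 ≤ P, so revenue covers variable cost.
Profit = P·y − TC = 42·4 − 451 = -$283, a loss, but smaller than the $347 fixed cost the firm would lose by shutting down.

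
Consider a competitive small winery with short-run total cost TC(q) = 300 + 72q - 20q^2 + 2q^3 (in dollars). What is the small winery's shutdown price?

$22 per unit

Short-run supply begins at min AVC. From VC = 72q - 20q^2 + 2q^3, AVC = 72 - 20q + 2q^2.
dAVC/dq = -20 + 4q = 0 gives q = 5. min AVC = 72 - 20·5 + 2·5^2 = 22.
So the shutdown price is $22.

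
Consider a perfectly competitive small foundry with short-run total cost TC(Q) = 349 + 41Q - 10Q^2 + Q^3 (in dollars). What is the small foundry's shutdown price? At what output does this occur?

$16 per unit, at Q = 5

The firm shuts down when price falls below the minimum of average variable cost. AVC = VC/Q = 41 - 10Q + Q^2.
At the minimum of AVC, MC = AVC. MC = 41 - 20Q + 3Q^2; setting MC = AVC gives 2Q^2 - 10Q = 0, so Q = 5. min AVC = 16.
The firm shuts down for any P below $16.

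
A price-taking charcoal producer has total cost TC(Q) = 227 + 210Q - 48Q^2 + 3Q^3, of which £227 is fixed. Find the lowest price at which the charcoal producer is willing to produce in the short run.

Short-run supply begins at min AVC. From VC = 210Q - 48Q^2 + 3Q^3, AVC = 210 - 48Q + 3Q^2.
At the minimum of AVC, MC = AVC. MC = 210 - 96Q + 9Q^2; setting MC = AVC gives 6Q^2 - 48Q = 0, so Q = 8. min AVC = 18.
For P < £18 the firm produces nothing.

£18 per unit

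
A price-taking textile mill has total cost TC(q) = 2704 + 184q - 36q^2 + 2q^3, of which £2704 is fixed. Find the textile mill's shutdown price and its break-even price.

Shutdown price = £22; break-even price = £262

Shutdown price = min AVC. AVC = 184 - 36q + 2q^2, with vertex at q = 9 and minimum £22.
ATC = 2704/q + 184 - 36q + 2q^2. Setting dATC/dq = −2704/q^2 − 36 + 4q = 0 gives q = 13 (since 4·13^3 − 36·13^2 = 2704).
min ATC = 2704/13 + 184 − 36·13 + 2·13^2 = £262. That is the break-even price.
Between these two prices the firm operates at a loss; above £262 it earns a profit.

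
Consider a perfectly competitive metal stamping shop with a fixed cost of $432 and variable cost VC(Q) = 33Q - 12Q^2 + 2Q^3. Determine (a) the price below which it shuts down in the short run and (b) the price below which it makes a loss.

Shutdown price = $15; break-even price = $105

Shutdown price = min AVC. AVC = 33 - 12Q + 2Q^2, with vertex at Q = 3 and minimum $15.
ATC = 432/Q + 33 - 12Q + 2Q^2. Setting dATC/dQ = −432/Q^2 − 12 + 4Q = 0 gives Q = 6 (since 4·6^3 − 12·6^2 = 432).
min ATC = 432/6 + 33 − 12·6 + 2·6^2 = $105. That is the break-even price.
For $15 ≤ P < $105 the firm produces at a loss; below $15 it shuts down.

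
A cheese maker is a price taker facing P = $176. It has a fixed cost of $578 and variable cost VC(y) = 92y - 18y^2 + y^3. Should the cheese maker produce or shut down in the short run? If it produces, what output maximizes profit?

Produce at y = 14

Variable cost is VC = 92y - 18y^2 + y^3, so AVC = VC/y = 92 - 18y + y^2 and MC = dTC/dy = 92 - 36y + 3y^2.
AVC is minimized where dAVC/dy = -18 + 2y = 0, at y = 9; min AVC = 92 - 18·9 + 9^2 = $11.
Since P = $176 ≥ min AVC = $11, price covers variable cost and the firm should produce.
P = MC gives -84 - 36y + 3y^2 = 0, with roots -2 and 14. Take the larger (rising MC): y* = 14.
Check: AVC at y = 14 is $36 ≤ P, so revenue covers variable cost.
Profit = P·y − TC = 176·14 − 1082 = $1382.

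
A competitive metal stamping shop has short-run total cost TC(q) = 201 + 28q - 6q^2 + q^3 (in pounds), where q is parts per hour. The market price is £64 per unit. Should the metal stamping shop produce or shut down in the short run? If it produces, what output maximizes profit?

Strip out fixed cost: VC = 28q - 6q^2 + q^3. Then AVC = 28 - 6q + q^2 and MC = 28 - 12q + 3q^2.
AVC is minimized where dAVC/dq = -6 + 2q = 0, at q = 3; min AVC = 28 - 6·3 + 3^2 = £19.
Since P = £64 ≥ min AVC = £19, price covers variable cost and the firm should produce.
Set P = MC: 64 = 28 - 12q + 3q^2 → -36 - 12q + 3q^2 = 0. The roots are q = -2 and q = 6; the profit-maximizing output is on the rising part of MC, so q* = 6.
Check: AVC at q = 6 is £28 ≤ P, so revenue covers variable cost.
Profit = P·q − TC = 64·6 − 369 = £15.

Produce at q = 6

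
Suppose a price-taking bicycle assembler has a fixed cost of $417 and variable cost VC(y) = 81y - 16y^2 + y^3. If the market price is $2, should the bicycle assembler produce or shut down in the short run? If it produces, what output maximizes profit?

Variable cost is VC = 81y - 16y^2 + y^3, so AVC = VC/y = 81 - 16y + y^2 and MC = dTC/dy = 81 - 32y + 3y^2.
AVC is minimized where dAVC/dy = -16 + 2y = 0, at y = 8; min AVC = 81 - 16·8 + 8^2 = $17.
Since P = $2 < min AVC = $17, price fails to cover variable cost at any output.
Shutting down limits the loss to fixed cost, $417.

Shut down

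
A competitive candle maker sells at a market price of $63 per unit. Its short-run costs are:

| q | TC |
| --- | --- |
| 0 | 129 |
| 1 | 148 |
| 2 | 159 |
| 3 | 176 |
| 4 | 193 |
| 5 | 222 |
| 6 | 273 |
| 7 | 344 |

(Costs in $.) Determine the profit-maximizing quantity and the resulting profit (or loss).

q = 6; profit = $105

Compute π = P·q − TC at each output: q=0: -129; q=1: -85; q=2: -33; q=3: 13; q=4: 59; q=5: 93; q=6: 105; q=7: 97.
Profit is maximized at q = 6. AVC there is 144/6 = $24 ≤ P, so producing beats shutting down (which would give -$129).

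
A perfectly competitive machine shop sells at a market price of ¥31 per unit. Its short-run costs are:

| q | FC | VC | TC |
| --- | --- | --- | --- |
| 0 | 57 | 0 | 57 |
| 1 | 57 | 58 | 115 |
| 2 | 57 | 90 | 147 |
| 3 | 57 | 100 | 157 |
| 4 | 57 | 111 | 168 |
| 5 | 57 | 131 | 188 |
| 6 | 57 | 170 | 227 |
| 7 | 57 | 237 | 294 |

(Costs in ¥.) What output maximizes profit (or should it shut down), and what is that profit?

Profit at each row (π = 31q − TC): q=0: -57; q=1: -84; q=2: -85; q=3: -64; q=4: -44; q=5: -33; q=6: -41; q=7: -77.
Profit is maximized at q = 5. AVC there is 131/5 = ¥26.20 ≤ P, so producing beats shutting down (which would give -¥57).

q = 5; profit = -¥33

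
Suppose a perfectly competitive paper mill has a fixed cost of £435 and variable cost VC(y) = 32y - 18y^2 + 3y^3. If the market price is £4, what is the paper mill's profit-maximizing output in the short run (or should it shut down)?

Variable cost is VC = 32y - 18y^2 + 3y^3, so AVC = VC/y = 32 - 18y + 3y^2 and MC = dTC/dy = 32 - 36y + 9y^2.
The AVC parabola has its vertex at y = 18/6 = 3, where AVC = 32 - 18·3 + 3·3^2 = £5.
P = £4 lies below min AVC = £5; no output level covers variable cost.
The firm minimizes its loss by shutting down and losing only its fixed cost of £435.

Shut down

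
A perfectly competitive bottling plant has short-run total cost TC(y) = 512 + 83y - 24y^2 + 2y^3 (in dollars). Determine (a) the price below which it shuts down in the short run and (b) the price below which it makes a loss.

Shutdown price = min AVC. AVC = 83 - 24y + 2y^2, with vertex at y = 6 and minimum $11.
ATC = 512/y + 83 - 24y + 2y^2. Setting dATC/dy = −512/y^2 − 24 + 4y = 0 gives y = 8 (since 4·8^3 − 24·8^2 = 512).
min ATC = 512/8 + 83 − 24·8 + 2·8^2 = $83. That is the break-even price.
For $11 ≤ P < $83 the firm produces at a loss; below $11 it shuts down.

Shutdown price = $11; break-even price = $83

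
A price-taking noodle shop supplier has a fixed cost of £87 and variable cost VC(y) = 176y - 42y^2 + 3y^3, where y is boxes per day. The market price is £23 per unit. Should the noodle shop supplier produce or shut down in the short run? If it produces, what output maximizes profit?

Shut down

Variable cost is VC = 176y - 42y^2 + 3y^3, so AVC = VC/y = 176 - 42y + 3y^2 and MC = dTC/dy = 176 - 84y + 9y^2.
The AVC parabola has its vertex at y = 42/6 = 7, where AVC = 176 - 42·7 + 3·7^2 = £29.
Since P = £23 < min AVC = £29, price fails to cover variable cost at any output.
The firm minimizes its loss by shutting down and losing only its fixed cost of £87.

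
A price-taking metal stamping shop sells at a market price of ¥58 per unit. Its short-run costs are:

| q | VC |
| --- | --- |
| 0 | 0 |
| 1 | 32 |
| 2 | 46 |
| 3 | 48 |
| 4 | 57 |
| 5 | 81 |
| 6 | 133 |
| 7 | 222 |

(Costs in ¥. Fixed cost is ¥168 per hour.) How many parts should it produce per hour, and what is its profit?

q = 6; profit = ¥47

Tabulate TR − TC: q=0: -168; q=1: -142; q=2: -98; q=3: -42; q=4: 7; q=5: 41; q=6: 47; q=7: 16.
Profit is maximized at q = 6. AVC there is 133/6 = ¥22.17 ≤ P, so producing beats shutting down (which would give -¥168).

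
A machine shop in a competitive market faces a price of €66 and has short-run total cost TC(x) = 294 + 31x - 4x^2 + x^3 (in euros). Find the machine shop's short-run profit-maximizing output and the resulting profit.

Profit = -€144 at x = 5

AVC = 31 - 4x + x^2; min AVC = €27 at x = 2. Since P = €66 ≥ min AVC, the firm produces.
MC = 31 - 8x + 3x^2. Setting P = MC and taking the root on the rising branch gives x* = 5.
TR = 66·5 = 330. TC = 294 + 180 = 474. Profit = 330 − 474 = -€144.
Shutting down would mean losing the fixed cost of €294, so operating at a loss of €144 is better by €150.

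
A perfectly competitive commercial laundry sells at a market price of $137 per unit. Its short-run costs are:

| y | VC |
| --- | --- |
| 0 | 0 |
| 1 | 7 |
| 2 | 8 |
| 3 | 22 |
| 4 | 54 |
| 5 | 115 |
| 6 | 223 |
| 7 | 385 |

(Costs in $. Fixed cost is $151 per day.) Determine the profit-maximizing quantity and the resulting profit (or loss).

y = 6; profit = $448

Compute π = P·y − TC at each output: y=0: -151; y=1: -21; y=2: 115; y=3: 238; y=4: 343; y=5: 419; y=6: 448; y=7: 423.
Profit is maximized at y = 6. AVC there is 223/6 = $37.17 ≤ P, so producing beats shutting down (which would give -$151).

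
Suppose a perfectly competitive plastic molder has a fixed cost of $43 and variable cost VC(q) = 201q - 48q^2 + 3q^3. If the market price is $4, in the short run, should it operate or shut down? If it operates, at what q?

Strip out fixed cost: VC = 201q - 48q^2 + 3q^3. Then AVC = 201 - 48q + 3q^2 and MC = 201 - 96q + 9q^2.
AVC is minimized where dAVC/dq = -48 + 6q = 0, at q = 8; min AVC = 201 - 48·8 + 3·8^2 = $9.
Since P = $4 < min AVC = $9, price fails to cover variable cost at any output.
The firm minimizes its loss by shutting down and losing only its fixed cost of $43.

Shut down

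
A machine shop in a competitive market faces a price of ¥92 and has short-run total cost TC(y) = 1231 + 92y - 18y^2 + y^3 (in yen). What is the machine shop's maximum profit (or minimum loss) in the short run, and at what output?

Profit = -¥367 at y = 12

AVC = 92 - 18y + y^2 has its minimum ¥11 at y = 9; price ¥92 clears that bar, so the firm operates.
MC = 92 - 36y + 3y^2. Setting P = MC and taking the root on the rising branch gives y* = 12.
TR = 92·12 = 1104. TC = 1231 + 240 = 1471. Profit = 1104 − 1471 = -¥367.
By producing, the firm covers all variable cost plus ¥864 of fixed cost; shutting down would lose the full ¥1231.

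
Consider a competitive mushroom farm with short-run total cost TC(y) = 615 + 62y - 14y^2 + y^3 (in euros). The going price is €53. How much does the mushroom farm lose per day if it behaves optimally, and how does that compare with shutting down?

AVC = 62 - 14y + y^2; min AVC = €13 at y = 7. Since P = €53 ≥ min AVC, the firm produces.
With MC = 62 - 28y + 3y^2, P = MC on the upward-sloping part at y* = 9.
TR = 53·9 = 477. TC = 615 + 153 = 768. Profit = 477 − 768 = -€291.
That loss of €291 beats the €615 the firm would lose by shutting down; producing recovers €324 of fixed cost.

Profit = -€291 at y = 9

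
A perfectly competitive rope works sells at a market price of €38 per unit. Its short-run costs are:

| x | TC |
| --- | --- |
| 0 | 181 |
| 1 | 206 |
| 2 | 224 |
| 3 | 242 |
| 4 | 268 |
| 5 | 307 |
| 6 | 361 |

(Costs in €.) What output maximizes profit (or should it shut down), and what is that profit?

x = 4; profit = -€116

Tabulate TR − TC: x=0: -181; x=1: -168; x=2: -148; x=3: -128; x=4: -116; x=5: -117; x=6: -133.
Profit is maximized at x = 4. AVC there is 87/4 = €21.75 ≤ P, so producing beats shutting down (which would give -€181).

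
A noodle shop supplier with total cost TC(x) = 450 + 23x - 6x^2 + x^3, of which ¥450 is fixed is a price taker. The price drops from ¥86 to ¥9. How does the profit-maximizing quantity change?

MC = 23 - 12x + 3x^2; the shutdown threshold is min AVC = ¥14 (at x = 3).
With P = ¥86 above the shutdown price, P = MC gives x = 7.
At P = ¥9 < min AVC = ¥14, price no longer covers variable cost at any output, so the firm shuts down: x = 0.

Output falls from 7 to 0 (the firm shuts down)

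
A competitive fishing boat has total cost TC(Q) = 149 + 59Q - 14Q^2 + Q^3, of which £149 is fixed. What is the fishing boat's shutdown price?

£10 per unit

The firm shuts down when price falls below the minimum of average variable cost. AVC = VC/Q = 59 - 14Q + Q^2.
dAVC/dQ = -14 + 2Q = 0 gives Q = 7. min AVC = 59 - 14·7 + 7^2 = 10.
For P < £10 the firm produces nothing.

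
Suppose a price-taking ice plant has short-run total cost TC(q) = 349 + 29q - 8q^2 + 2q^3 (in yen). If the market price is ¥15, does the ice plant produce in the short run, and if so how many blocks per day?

Shut down

From TC, MC = TC'(q) = 29 - 16q + 6q^2 and AVC = VC/q = 29 - 8q + 2q^2.
AVC hits its minimum where MC = AVC, at q = 2, giving min AVC = 29 - 8·2 + 2·2^2 = ¥21.
P = ¥15 lies below min AVC = ¥21; no output level covers variable cost.
Shutting down limits the loss to fixed cost, ¥349.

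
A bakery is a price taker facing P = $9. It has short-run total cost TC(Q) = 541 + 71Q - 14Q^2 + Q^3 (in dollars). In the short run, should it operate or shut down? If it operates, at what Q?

Strip out fixed cost: VC = 71Q - 14Q^2 + Q^3. Then AVC = 71 - 14Q + Q^2 and MC = 71 - 28Q + 3Q^2.
AVC hits its minimum where MC = AVC, at Q = 7, giving min AVC = 71 - 14·7 + 7^2 = $22.
Since P = $9 < min AVC = $22, price fails to cover variable cost at any output.
Best response: produce nothing and absorb the $541 fixed cost.

Shut down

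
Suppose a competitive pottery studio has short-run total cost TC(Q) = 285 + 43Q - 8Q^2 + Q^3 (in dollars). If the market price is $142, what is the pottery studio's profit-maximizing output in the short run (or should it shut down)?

Variable cost is VC = 43Q - 8Q^2 + Q^3, so AVC = VC/Q = 43 - 8Q + Q^2 and MC = dTC/dQ = 43 - 16Q + 3Q^2.
The AVC parabola has its vertex at Q = 8/2 = 4, where AVC = 43 - 8·4 + 4^2 = $27.
P = $142 exceeds min AVC = $27, so the firm stays open.
Solving P = MC: -99 - 16Q + 3Q^2 = 0 ⇒ Q = -11/3 or 9. On the upward-sloping branch, Q* = 9.
Check: AVC at Q = 9 is $52 ≤ P, so revenue covers variable cost.
Profit = P·Q − TC = 142·9 − 753 = $525.

Produce at Q = 9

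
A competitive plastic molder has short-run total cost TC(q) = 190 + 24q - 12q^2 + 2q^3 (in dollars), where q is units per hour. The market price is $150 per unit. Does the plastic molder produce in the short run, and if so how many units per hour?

Produce at q = 7

Variable cost is VC = 24q - 12q^2 + 2q^3, so AVC = VC/q = 24 - 12q + 2q^2 and MC = dTC/dq = 24 - 24q + 6q^2.
AVC hits its minimum where MC = AVC, at q = 3, giving min AVC = 24 - 12·3 + 2·3^2 = $6.
Because $150 ≥ $6, revenue can cover variable cost; the firm operates.
Solving P = MC: -126 - 24q + 6q^2 = 0 ⇒ q = -3 or 7. On the upward-sloping branch, q* = 7.
Check: AVC at q = 7 is $38 ≤ P, so revenue covers variable cost.
Profit = P·q − TC = 150·7 − 456 = $594.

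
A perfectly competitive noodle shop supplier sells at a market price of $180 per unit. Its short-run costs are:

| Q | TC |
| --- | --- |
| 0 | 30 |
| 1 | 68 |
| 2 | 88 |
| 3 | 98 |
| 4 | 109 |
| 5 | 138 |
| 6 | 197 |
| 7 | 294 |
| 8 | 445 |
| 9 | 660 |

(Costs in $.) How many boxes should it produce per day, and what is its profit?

Q = 8; profit = $995

Profit at each row (π = 180Q − TC): Q=0: -30; Q=1: 112; Q=2: 272; Q=3: 442; Q=4: 611; Q=5: 762; Q=6: 883; Q=7: 966; Q=8: 995; Q=9: 960.
Profit is maximized at Q = 8. AVC there is 415/8 = $51.88 ≤ P, so producing beats shutting down (which would give -$30).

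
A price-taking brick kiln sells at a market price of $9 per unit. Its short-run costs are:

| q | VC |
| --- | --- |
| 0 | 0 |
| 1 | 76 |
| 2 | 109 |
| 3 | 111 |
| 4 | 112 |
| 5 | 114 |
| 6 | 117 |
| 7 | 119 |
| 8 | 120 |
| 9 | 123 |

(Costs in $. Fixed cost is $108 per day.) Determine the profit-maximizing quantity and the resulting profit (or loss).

q = 0 (shut down); profit = -$108

Compute π = P·q − TC at each output: q=0: -108; q=1: -175; q=2: -199; q=3: -192; q=4: -184; q=5: -177; q=6: -171; q=7: -164; q=8: -156; q=9: -150.
Profit is highest at q = 0. Equivalently, the lowest AVC in the table is 123/9 ≈ $13.67 at q = 9, and P = $9 falls below it — price never covers variable cost, so the firm shuts down and loses only its fixed cost.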